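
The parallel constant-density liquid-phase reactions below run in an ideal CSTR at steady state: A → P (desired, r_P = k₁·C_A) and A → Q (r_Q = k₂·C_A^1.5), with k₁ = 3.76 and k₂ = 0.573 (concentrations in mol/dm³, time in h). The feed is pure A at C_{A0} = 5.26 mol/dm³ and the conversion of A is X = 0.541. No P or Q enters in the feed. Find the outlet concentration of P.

2.30 mol/dm³

Exit C_A = C_{A0}(1−X) = 5.26×0.459 = 2.414 mol/dm³.
In a CSTR the entire volume is at exit conditions, so r_P = 3.76×2.414 = 9.078 and r_Q = 0.573×2.414^1.5 = 2.150.
Fraction of consumed A going to P: r_P/(r_P+r_Q) = 0.8085.
C_P = 0.8085·C_{A0}·X = 0.8085×5.26×0.541 = 2.30 mol/dm³.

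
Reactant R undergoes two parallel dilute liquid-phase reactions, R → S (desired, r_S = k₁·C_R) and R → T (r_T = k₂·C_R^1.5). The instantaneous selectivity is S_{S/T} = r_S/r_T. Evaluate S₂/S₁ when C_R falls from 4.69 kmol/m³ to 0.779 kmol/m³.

2.45

S_{S/T} = (k₁/k₂)·C_R^-0.5, so S₂/S₁ = (C_{R,2}/C_{R,1})^-0.5.
= (0.779/4.69)^(-0.5) = (0.1661)^(-0.5) = 2.45.
Selectivity toward S rises as C_R falls — low-concentration operation is favoured.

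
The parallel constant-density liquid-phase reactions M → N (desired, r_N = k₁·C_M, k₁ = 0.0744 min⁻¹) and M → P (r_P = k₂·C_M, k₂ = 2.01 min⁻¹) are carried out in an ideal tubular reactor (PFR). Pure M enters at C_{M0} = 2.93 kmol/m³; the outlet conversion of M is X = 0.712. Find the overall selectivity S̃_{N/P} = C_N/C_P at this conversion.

0.0370

C_M = C_{M0}(1−X) = 0.8438 kmol/m³.
Both paths are first order in M, so the instantaneous fraction to N is constant: dC_N/d(−C_M) = k₁/(k₁+k₂) = 0.03569.
C_N = 0.03569·(C_{M0}−C_M) = 0.03569×2.086 = 0.0745 kmol/m³.
C_P = (C_{M0}−C_M)−C_N = 2.012 kmol/m³; S̃_{N/P} = 0.07446/2.012 = 0.0370.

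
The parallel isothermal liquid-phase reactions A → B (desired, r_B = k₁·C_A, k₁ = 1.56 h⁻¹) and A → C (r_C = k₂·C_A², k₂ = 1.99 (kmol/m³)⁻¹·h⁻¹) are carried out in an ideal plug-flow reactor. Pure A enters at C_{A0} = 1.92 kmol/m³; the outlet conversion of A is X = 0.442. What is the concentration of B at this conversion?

C_A = C_{A0}(1−X) = 1.071 kmol/m³.
Along a PFR/batch, dC_B/dC_A = −r_B/(r_B+r_C) = −k₁/(k₁+k₂·C_A).
Integrating from C_{A0} to C_A: C_B = (1.56/1.99)·ln[(1.56+1.99·1.92)/(1.56+1.99·1.07)] = 0.7839·ln(5.381/3.692) = 0.2953 kmol/m³.

0.295 kmol/m³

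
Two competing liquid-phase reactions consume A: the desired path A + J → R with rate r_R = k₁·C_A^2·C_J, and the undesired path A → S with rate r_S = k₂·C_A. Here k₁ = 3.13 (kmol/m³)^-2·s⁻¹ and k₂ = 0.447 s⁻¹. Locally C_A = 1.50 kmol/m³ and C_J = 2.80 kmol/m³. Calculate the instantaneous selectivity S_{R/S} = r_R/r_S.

S_{R/S} = r_R/r_S = (k₁·C_A^2·C_J)/(k₂·C_A) = (k₁/k₂)·C_A·C_J.
= (3.13×1.500^2×2.800) / (0.447×1.500) = 19.72/0.6705 = 29.4.

29.4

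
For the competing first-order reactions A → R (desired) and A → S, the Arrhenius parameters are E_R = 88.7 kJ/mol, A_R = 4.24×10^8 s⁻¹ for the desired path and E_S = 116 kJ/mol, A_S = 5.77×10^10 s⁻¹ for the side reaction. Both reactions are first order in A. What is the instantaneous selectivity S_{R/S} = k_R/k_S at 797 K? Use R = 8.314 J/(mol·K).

0.452

Since both paths have the same order in A, the concentration cancels and S_{R/S} = k_R/k_S = (A_R/A_S)·exp[(E_S−E_R)/(RT)].
(E_S−E_R)/(RT) = (116−88.7)×10³/(8.314×797) = 27300/6626 = 4.120.
k_R/k_S = (4.24×10^8/5.77×10^10)·exp(4.120) = 0.007348 × 61.56 = 0.452.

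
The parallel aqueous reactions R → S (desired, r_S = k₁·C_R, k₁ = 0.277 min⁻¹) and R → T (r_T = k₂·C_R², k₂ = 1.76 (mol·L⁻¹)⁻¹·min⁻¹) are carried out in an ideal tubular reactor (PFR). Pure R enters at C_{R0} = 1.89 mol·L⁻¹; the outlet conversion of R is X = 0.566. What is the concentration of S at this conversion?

0.116 mol·L⁻¹

C_R = C_{R0}(1−X) = 0.8203 mol·L⁻¹.
Along a PFR/batch, dC_S/dC_R = −r_S/(r_S+r_T) = −k₁/(k₁+k₂·C_R).
Integrating from C_{R0} to C_R: C_S = (0.277/1.76)·ln[(0.277+1.76·1.89)/(0.277+1.76·0.820)] = 0.1574·ln(3.603/1.721) = 0.1163 mol·L⁻¹.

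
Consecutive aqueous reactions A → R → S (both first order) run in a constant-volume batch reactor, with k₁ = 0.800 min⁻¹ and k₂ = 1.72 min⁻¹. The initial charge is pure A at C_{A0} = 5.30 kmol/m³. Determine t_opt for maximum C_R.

Setting dC_R/dt = 0 gives t_opt = ln(k₂/k₁)/(k₂−k₁).
= ln(1.72/0.800)/(1.72−0.800) = ln(2.150)/0.9200 = 0.7655/0.9200 = 0.832 min.

0.832 min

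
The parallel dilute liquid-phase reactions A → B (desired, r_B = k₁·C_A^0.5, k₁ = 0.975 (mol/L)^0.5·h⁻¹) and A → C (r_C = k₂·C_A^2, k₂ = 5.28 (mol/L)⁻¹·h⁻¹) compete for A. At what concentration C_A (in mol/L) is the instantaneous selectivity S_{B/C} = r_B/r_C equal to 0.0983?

1.52 mol/L

S_{B/C} = (k₁/k₂)·C_A^-1.5 ⇒ C_A = (S·k₂/k₁)^(1/(-1.5)).
= (0.0983×5.28/0.975)^(-0.6667) = (0.5323)^(-0.6667) = 1.52 mol/L.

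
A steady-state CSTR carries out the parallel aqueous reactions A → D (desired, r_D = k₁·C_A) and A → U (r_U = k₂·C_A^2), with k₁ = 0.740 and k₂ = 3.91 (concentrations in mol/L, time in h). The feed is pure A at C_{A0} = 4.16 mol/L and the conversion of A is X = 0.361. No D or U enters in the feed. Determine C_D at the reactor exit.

0.0998 mol/L

Exit C_A = C_{A0}(1−X) = 4.16×0.639 = 2.658 mol/L.
In a CSTR the entire volume is at exit conditions, so r_D = 0.740×2.658 = 1.967 and r_U = 3.91×2.658^2 = 27.63.
Fraction of consumed A going to D: r_D/(r_D+r_U) = 0.06646.
C_D = 0.06646·C_{A0}·X = 0.06646×4.16×0.361 = 0.0998 mol/L.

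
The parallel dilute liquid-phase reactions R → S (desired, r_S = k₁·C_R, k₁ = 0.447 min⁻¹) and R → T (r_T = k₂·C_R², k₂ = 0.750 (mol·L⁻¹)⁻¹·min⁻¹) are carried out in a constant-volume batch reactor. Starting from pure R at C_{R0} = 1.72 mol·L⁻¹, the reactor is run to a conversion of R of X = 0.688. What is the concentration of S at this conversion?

0.426 mol·L⁻¹

C_R = C_{R0}(1−X) = 0.5366 mol·L⁻¹.
Along a PFR/batch, dC_S/dC_R = −r_S/(r_S+r_T) = −k₁/(k₁+k₂·C_R).
Integrating from C_{R0} to C_R: C_S = (0.447/0.750)·ln[(0.447+0.750·1.72)/(0.447+0.750·0.537)] = 0.5960·ln(1.737/0.8495) = 0.4263 mol·L⁻¹.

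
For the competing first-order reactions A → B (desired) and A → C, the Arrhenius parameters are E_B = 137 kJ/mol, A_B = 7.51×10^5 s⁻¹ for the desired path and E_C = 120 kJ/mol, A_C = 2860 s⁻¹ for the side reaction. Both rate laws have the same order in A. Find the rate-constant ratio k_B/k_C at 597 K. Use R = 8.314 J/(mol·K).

8.55

k_B/k_C = (A_B/A_C)·exp[−(E_B−E_C)/(RT)] = (A_B/A_C)·exp[(E_C−E_B)/(RT)].
(E_C−E_B)/(RT) = (120−137)×10³/(8.314×597) = -17000/4963 = -3.425.
k_B/k_C = (7.51×10^5/2860)·exp(-3.425) = 262.6 × 0.03255 = 8.55.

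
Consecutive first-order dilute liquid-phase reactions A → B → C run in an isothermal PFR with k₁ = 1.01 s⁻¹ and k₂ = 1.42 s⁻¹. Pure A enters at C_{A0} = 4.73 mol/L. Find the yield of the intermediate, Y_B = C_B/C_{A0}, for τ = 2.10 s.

For first-order series with pure A initially, C_B(τ) = k₁C_{A0}/(k₂−k₁)·(e^(−k₁τ) − e^(−k₂τ)).
e^(−k₁τ) = e^(−1.01×2.10) = e^(−2.121) = 0.1199; e^(−k₂τ) = e^(−2.982) = 0.05069.
C_B = 1.01×4.73/(1.42−1.01) × (0.1199−0.05069) = 11.65×0.06922 = 0.8066 mol/L.
Y_B = C_B/C_{A0} = 0.8066/4.73 = 0.171.

0.171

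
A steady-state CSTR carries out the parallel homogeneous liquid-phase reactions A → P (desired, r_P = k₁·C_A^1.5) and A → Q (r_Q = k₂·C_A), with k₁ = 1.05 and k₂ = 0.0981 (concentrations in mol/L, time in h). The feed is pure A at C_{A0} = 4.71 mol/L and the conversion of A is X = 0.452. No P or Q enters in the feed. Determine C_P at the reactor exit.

2.01 mol/L

Exit C_A = C_{A0}(1−X) = 4.71×0.548 = 2.581 mol/L.
In a CSTR the entire volume is at exit conditions, so r_P = 1.05×2.581^1.5 = 4.354 and r_Q = 0.0981×2.581 = 0.2532.
Fraction of consumed A going to P: r_P/(r_P+r_Q) = 0.9450.
C_P = 0.9450·C_{A0}·X = 0.9450×4.71×0.452 = 2.01 mol/L.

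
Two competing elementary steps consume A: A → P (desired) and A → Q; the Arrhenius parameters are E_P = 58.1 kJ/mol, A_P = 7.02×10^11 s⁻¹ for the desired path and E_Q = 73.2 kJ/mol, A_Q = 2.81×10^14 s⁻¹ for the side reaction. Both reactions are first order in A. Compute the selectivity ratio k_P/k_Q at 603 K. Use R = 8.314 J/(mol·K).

0.0508

With equal orders, S_{P/Q} = k_P/k_Q = (A_P/A_Q)·exp[(E_Q−E_P)/(RT)].
(E_Q−E_P)/(RT) = (73.2−58.1)×10³/(8.314×603) = 15100/5013 = 3.012.
k_P/k_Q = (7.02×10^11/2.81×10^14)·exp(3.012) = 0.002498 × 20.33 = 0.0508.
Since E_P < E_Q, lowering the temperature improves selectivity toward P.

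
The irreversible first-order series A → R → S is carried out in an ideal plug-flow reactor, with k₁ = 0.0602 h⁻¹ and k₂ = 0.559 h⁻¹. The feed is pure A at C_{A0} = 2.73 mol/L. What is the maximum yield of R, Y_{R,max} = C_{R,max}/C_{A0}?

Evaluating C_R at τ_opt = ln(k₂/k₁)/(k₂−k₁) gives C_{R,max}/C_{A0} = (k₁/k₂)^[k₂/(k₂−k₁)].
= (0.0602/0.559)^(0.559/(0.559−0.0602)) = (0.1077)^(1.121) = 0.08230.

0.0823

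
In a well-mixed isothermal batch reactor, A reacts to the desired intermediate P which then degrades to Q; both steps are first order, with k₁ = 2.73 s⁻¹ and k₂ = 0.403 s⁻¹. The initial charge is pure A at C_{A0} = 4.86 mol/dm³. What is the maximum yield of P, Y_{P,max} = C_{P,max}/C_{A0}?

Evaluating C_P at t_opt = ln(k₂/k₁)/(k₂−k₁) gives C_{P,max}/C_{A0} = (k₁/k₂)^[k₂/(k₂−k₁)].
= (2.73/0.403)^(0.403/(0.403−2.73)) = (6.774)^(-0.1732) = 0.7180.

0.718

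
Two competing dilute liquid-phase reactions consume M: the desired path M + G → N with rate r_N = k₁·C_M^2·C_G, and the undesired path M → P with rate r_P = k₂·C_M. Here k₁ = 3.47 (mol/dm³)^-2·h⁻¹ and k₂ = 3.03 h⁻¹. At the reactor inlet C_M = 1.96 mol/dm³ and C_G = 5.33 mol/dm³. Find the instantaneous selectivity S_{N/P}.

12.0

S_{N/P} = r_N/r_P = (k₁·C_M^2·C_G)/(k₂·C_M) = (k₁/k₂)·C_M·C_G.
= (3.47×1.960^2×5.330) / (3.03×1.960) = 71.05/5.939 = 12.0.
Since the desired path is higher order in M, keeping C_M high (PFR or concentrated feed) favours N.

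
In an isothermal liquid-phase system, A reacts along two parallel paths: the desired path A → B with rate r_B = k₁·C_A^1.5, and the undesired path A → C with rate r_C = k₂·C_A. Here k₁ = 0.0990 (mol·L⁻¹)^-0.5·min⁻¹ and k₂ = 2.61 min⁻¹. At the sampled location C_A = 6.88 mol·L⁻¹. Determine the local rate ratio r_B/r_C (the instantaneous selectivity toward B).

S_{B/C} = r_B/r_C = (k₁·C_A^1.5)/(k₂·C_A) = (k₁/k₂)·C_A^0.5.
= (0.0990×6.880^1.5) / (2.61×6.880) = 1.787/17.96 = 0.0995.
Since the desired path is higher order in A, keeping C_A high (PFR or concentrated feed) favours B.

0.0995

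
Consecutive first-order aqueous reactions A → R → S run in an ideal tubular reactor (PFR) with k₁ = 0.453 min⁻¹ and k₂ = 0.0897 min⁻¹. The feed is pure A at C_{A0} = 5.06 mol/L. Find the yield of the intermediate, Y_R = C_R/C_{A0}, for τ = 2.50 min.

Solving the coupled first-order balances gives C_R(τ) = [k₁/(k₂−k₁)]·C_{A0}·(e^(−k₁τ) − e^(−k₂τ)).
e^(−k₁τ) = e^(−0.453×2.50) = e^(−1.133) = 0.3222; e^(−k₂τ) = e^(−0.2243) = 0.7991.
C_R = 0.453×5.06/(0.0897−0.453) × (0.3222−0.7991) = (-6.309)×(-0.4769) = 3.009 mol/L.
Y_R = C_R/C_{A0} = 3.009/5.06 = 0.595.

0.595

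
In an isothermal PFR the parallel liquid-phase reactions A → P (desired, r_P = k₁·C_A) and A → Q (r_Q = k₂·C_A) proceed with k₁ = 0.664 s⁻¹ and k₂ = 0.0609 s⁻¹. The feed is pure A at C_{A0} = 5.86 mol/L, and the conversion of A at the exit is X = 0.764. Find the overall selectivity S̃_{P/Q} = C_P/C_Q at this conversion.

10.9

C_A = C_{A0}(1−X) = 1.383 mol/L.
Both paths are first order in A, so the instantaneous fraction to P is constant: dC_P/d(−C_A) = k₁/(k₁+k₂) = 0.9160.
C_P = 0.9160·(C_{A0}−C_A) = 0.9160×4.477 = 4.10 mol/L.
C_Q = (C_{A0}−C_A)−C_P = 0.3761 mol/L; S̃_{P/Q} = 4.101/0.3761 = 10.9.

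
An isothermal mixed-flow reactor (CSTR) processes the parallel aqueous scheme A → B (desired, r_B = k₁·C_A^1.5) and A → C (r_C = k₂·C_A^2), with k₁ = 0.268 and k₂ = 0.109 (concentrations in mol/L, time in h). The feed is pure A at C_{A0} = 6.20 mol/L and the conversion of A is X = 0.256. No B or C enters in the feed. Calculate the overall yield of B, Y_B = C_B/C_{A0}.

0.137

Exit C_A = C_{A0}(1−X) = 6.20×0.744 = 4.613 mol/L.
Rates in a CSTR are evaluated at the outlet concentration: r_B = 0.268×4.613^1.5 = 2.655, r_C = 0.109×4.613^2 = 2.319.
Fraction of consumed A going to B: r_B/(r_B+r_C) = 0.5338.
C_B = 0.5338·C_{A0}·X = 0.5338×6.20×0.256 = 0.847 mol/L; Y_B = C_B/C_{A0} = 0.137.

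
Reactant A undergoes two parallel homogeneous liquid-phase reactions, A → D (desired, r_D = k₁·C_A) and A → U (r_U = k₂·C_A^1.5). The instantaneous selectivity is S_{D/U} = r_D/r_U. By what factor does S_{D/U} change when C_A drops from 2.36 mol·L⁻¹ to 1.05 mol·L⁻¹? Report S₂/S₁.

1.50

S_{D/U} = (k₁/k₂)·C_A^-0.5, so S₂/S₁ = (C_{A,2}/C_{A,1})^-0.5.
= (1.05/2.36)^(-0.5) = (0.4449)^(-0.5) = 1.50.
Selectivity toward D rises as C_A falls — low-concentration operation is favoured.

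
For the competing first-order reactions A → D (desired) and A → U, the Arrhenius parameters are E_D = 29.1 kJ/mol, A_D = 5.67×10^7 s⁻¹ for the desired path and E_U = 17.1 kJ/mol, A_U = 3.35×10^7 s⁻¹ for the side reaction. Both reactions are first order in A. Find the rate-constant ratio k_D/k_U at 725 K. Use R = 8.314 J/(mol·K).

0.231

Since both paths have the same order in A, the concentration cancels and S_{D/U} = k_D/k_U = (A_D/A_U)·exp[(E_U−E_D)/(RT)].
(E_U−E_D)/(RT) = (17.1−29.1)×10³/(8.314×725) = -12000/6028 = -1.991.
k_D/k_U = (5.67×10^7/3.35×10^7)·exp(-1.991) = 1.693 × 0.1366 = 0.231.
Since E_D > E_U, raising the temperature improves selectivity toward D.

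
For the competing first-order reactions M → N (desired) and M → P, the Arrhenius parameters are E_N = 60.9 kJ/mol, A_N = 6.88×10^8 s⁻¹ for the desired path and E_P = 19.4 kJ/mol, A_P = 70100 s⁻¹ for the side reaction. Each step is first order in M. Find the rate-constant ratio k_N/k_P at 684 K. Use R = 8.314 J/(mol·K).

Since both paths have the same order in M, the concentration cancels and S_{N/P} = k_N/k_P = (A_N/A_P)·exp[(E_P−E_N)/(RT)].
(E_P−E_N)/(RT) = (19.4−60.9)×10³/(8.314×684) = -41500/5687 = -7.298.
k_N/k_P = (6.88×10^8/70100)·exp(-7.298) = 9815 × 6.771×10^-4 = 6.65.

6.65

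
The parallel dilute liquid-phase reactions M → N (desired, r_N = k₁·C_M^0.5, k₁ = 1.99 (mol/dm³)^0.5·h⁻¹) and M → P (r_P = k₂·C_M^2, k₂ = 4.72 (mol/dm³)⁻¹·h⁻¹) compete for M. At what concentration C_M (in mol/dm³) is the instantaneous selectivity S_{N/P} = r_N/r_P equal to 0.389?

S_{N/P} = (k₁/k₂)·C_M^-1.5 ⇒ C_M = (S·k₂/k₁)^(1/(-1.5)).
= (0.389×4.72/1.99)^(-0.6667) = (0.9227)^(-0.6667) = 1.06 mol/dm³.

1.06 mol/dm³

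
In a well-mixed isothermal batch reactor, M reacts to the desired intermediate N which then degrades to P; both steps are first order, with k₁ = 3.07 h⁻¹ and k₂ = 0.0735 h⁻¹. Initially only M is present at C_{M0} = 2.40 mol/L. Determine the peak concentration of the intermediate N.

2.19 mol/L

Evaluating C_N at t_opt = ln(k₂/k₁)/(k₂−k₁) gives C_{N,max}/C_{M0} = (k₁/k₂)^[k₂/(k₂−k₁)].
= (3.07/0.0735)^(0.0735/(0.0735−3.07)) = (41.77)^(-0.02453) = 0.9125.
C_{N,max} = 0.9125×2.40 = 2.19 mol/L.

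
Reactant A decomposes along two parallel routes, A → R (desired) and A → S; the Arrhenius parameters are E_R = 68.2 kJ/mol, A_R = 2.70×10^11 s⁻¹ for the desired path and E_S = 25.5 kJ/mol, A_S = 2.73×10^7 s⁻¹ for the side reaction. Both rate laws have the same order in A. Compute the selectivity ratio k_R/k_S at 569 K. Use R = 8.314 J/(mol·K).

With equal orders, S_{R/S} = k_R/k_S = (A_R/A_S)·exp[(E_S−E_R)/(RT)].
(E_S−E_R)/(RT) = (25.5−68.2)×10³/(8.314×569) = -42700/4731 = -9.026.
k_R/k_S = (2.70×10^11/2.73×10^7)·exp(-9.026) = 9890 × 1.202×10^-4 = 1.19.
Since E_R > E_S, raising the temperature improves selectivity toward R.

1.19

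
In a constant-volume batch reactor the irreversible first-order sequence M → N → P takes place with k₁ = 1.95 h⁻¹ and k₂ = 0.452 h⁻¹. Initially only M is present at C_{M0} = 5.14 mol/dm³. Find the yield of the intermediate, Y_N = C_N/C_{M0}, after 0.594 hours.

Solving the coupled first-order balances gives C_N(t) = [k₁/(k₂−k₁)]·C_{M0}·(e^(−k₁t) − e^(−k₂t)).
e^(−k₁t) = e^(−1.95×0.594) = e^(−1.158) = 0.3140; e^(−k₂t) = e^(−0.2685) = 0.7645.
C_N = 1.95×5.14/(0.452−1.95) × (0.3140−0.7645) = (-6.691)×(-0.4505) = 3.014 mol/dm³.
Y_N = C_N/C_{M0} = 3.014/5.14 = 0.586.

0.586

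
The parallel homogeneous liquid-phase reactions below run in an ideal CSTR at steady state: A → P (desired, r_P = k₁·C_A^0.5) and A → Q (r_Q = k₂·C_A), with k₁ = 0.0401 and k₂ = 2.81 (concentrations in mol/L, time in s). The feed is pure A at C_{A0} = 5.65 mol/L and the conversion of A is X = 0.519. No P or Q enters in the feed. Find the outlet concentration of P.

Exit C_A = C_{A0}(1−X) = 5.65×0.481 = 2.718 mol/L.
In a CSTR the entire volume is at exit conditions, so r_P = 0.0401×2.718^0.5 = 0.06611 and r_Q = 2.81×2.718 = 7.637.
Fraction of consumed A going to P: r_P/(r_P+r_Q) = 0.008582.
C_P = 0.008582·C_{A0}·X = 0.008582×5.65×0.519 = 0.0252 mol/L.

0.0252 mol/L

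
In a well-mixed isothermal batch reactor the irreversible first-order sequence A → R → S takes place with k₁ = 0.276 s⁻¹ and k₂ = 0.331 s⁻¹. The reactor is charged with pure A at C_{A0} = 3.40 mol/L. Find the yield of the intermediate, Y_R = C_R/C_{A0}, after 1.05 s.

The intermediate concentration in a first-order A→B→C sequence is C_R = k₁C_{A0}(e^(−k₁t) − e^(−k₂t))/(k₂−k₁).
e^(−k₁t) = e^(−0.276×1.05) = e^(−0.2898) = 0.7484; e^(−k₂t) = e^(−0.3476) = 0.7064.
C_R = 0.276×3.40/(0.331−0.276) × (0.7484−0.7064) = 17.06×0.04200 = 0.7165 mol/L.
Y_R = C_R/C_{A0} = 0.7165/3.40 = 0.211.

0.211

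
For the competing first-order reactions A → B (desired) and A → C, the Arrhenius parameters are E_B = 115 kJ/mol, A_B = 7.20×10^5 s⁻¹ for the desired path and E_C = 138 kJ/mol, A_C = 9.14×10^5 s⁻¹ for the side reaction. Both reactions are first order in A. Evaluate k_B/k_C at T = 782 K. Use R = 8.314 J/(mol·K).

k_B/k_C = (A_B/A_C)·exp[−(E_B−E_C)/(RT)] = (A_B/A_C)·exp[(E_C−E_B)/(RT)].
(E_C−E_B)/(RT) = (138−115)×10³/(8.314×782) = 23000/6502 = 3.538.
k_B/k_C = (7.20×10^5/9.14×10^5)·exp(3.538) = 0.7877 × 34.38 = 27.1.

27.1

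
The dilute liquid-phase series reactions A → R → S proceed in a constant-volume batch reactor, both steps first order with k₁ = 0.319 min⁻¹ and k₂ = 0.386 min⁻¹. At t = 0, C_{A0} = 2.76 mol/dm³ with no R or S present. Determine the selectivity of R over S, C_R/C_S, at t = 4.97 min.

Solving the coupled first-order balances gives C_R(t) = [k₁/(k₂−k₁)]·C_{A0}·(e^(−k₁t) − e^(−k₂t)).
e^(−k₁t) = e^(−0.319×4.97) = e^(−1.585) = 0.2049; e^(−k₂t) = e^(−1.918) = 0.1468.
C_R = 0.319×2.76/(0.386−0.319) × (0.2049−0.1468) = 13.14×0.05802 = 0.7624 mol/dm³.
C_A = C_{A0}e^(−k₁t) = 0.5654 mol/dm³, so C_S = C_{A0}−C_A−C_R = 1.432 mol/dm³; C_R/C_S = 0.532.

0.532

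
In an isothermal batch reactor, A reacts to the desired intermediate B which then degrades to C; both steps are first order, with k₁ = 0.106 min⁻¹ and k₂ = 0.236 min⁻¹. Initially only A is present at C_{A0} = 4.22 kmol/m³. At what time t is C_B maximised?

6.16 min

The intermediate peaks when r₁ = r₂, i.e. k₁e^(−k₁t) = k₂e^(−k₂t), giving t_opt = ln(k₂/k₁)/(k₂−k₁).
= ln(0.236/0.106)/(0.236−0.106) = ln(2.226)/0.1300 = 0.8004/0.1300 = 6.16 min.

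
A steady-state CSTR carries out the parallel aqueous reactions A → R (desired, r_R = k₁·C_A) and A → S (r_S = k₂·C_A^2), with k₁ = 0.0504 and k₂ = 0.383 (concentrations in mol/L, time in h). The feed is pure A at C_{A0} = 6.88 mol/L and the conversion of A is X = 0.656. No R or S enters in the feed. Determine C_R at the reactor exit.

Exit C_A = C_{A0}(1−X) = 6.88×0.344 = 2.367 mol/L.
Rates in a CSTR are evaluated at the outlet concentration: r_R = 0.0504×2.367 = 0.1193, r_S = 0.383×2.367^2 = 2.145.
Fraction of consumed A going to R: r_R/(r_R+r_S) = 0.05267.
C_R = 0.05267·C_{A0}·X = 0.05267×6.88×0.656 = 0.238 mol/L.

0.238 mol/L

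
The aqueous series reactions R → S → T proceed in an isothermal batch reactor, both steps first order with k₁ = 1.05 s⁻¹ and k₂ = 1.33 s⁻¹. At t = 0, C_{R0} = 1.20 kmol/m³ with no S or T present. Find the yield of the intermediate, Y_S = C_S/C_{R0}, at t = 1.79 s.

The intermediate concentration in a first-order A→B→C sequence is C_S = k₁C_{R0}(e^(−k₁t) − e^(−k₂t))/(k₂−k₁).
e^(−k₁t) = e^(−1.05×1.79) = e^(−1.880) = 0.1527; e^(−k₂t) = e^(−2.381) = 0.09249.
C_S = 1.05×1.20/(1.33−1.05) × (0.1527−0.09249) = 4.500×0.06018 = 0.2708 kmol/m³.
Y_S = C_S/C_{R0} = 0.2708/1.20 = 0.226.

0.226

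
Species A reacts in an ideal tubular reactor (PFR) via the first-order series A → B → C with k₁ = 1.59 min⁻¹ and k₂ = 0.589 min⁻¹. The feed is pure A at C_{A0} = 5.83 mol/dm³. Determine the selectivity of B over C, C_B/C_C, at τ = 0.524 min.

5.34

For first-order series with pure A initially, C_B(τ) = k₁C_{A0}/(k₂−k₁)·(e^(−k₁τ) − e^(−k₂τ)).
e^(−k₁τ) = e^(−1.59×0.524) = e^(−0.8332) = 0.4347; e^(−k₂τ) = e^(−0.3086) = 0.7344.
C_B = 1.59×5.83/(0.589−1.59) × (0.4347−0.7344) = (-9.260)×(-0.2998) = 2.776 mol/dm³.
C_A = C_{A0}e^(−k₁τ) = 2.534 mol/dm³, so C_C = C_{A0}−C_A−C_B = 0.5198 mol/dm³; C_B/C_C = 5.34.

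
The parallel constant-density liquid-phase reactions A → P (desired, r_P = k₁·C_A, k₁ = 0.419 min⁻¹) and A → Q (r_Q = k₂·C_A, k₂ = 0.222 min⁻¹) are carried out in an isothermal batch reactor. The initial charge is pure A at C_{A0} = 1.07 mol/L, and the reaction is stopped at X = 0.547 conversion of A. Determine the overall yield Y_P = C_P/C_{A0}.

C_A = C_{A0}(1−X) = 0.4847 mol/L.
Both paths are first order in A, so the instantaneous fraction to P is constant: dC_P/d(−C_A) = k₁/(k₁+k₂) = 0.6537.
C_P = 0.6537·(C_{A0}−C_A) = 0.6537×0.5853 = 0.383 mol/L.
Y_P = C_P/C_{A0} = 0.3826/1.07 = 0.358.

0.358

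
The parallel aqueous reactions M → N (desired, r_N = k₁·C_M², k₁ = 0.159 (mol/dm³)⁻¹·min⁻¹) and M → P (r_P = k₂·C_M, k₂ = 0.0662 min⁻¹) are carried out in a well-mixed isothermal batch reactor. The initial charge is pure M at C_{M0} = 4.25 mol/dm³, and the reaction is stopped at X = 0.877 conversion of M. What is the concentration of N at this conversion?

C_M = C_{M0}(1−X) = 0.5228 mol/dm³.
Along a PFR/batch, dC_P/dC_M = −r_P/(r_N+r_P) = −k₂/(k₂+k₁·C_M).
Integrating from C_{M0} to C_M: C_P = (0.0662/0.159)·ln[(0.0662+0.159·4.25)/(0.0662+0.159·0.523)] = 0.4164·ln(0.7419/0.1493) = 0.6675 mol/dm³.
Then C_N = (C_{M0}−C_M) − C_P = 3.727 − 0.6675 = 3.060 mol/dm³.

3.06 mol/dm³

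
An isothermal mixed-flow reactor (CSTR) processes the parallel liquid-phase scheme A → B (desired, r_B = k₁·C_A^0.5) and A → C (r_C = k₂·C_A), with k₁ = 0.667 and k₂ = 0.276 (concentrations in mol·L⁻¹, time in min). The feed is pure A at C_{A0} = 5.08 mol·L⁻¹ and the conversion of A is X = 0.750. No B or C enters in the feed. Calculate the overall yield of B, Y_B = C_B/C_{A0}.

0.511

Exit C_A = C_{A0}(1−X) = 5.08×0.250 = 1.270 mol·L⁻¹.
Rates in a CSTR are evaluated at the outlet concentration: r_B = 0.667×1.270^0.5 = 0.7517, r_C = 0.276×1.270 = 0.3505.
Fraction of consumed A going to B: r_B/(r_B+r_C) = 0.6820.
C_B = 0.6820·C_{A0}·X = 0.6820×5.08×0.750 = 2.60 mol·L⁻¹; Y_B = C_B/C_{A0} = 0.511.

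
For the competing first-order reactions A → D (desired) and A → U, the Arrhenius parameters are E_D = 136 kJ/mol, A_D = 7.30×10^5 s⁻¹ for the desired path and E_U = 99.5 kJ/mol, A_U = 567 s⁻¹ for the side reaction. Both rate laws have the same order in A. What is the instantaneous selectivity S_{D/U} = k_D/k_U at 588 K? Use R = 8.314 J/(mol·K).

With equal orders, S_{D/U} = k_D/k_U = (A_D/A_U)·exp[(E_U−E_D)/(RT)].
(E_U−E_D)/(RT) = (99.5−136)×10³/(8.314×588) = -36500/4889 = -7.466.
k_D/k_U = (7.30×10^5/567)·exp(-7.466) = 1287 × 5.720×10^-4 = 0.736.
Since E_D > E_U, raising the temperature improves selectivity toward D.

0.736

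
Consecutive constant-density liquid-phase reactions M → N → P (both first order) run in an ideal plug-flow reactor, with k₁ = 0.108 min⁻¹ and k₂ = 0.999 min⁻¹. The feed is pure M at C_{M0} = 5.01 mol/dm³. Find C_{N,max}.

At the optimum, C_{N,max}/C_{M0} = (k₁/k₂)^[k₂/(k₂−k₁)].
= (0.108/0.999)^(0.999/(0.999−0.108)) = (0.1081)^(1.121) = 0.08256.
C_{N,max} = 0.08256×5.01 = 0.414 mol/dm³.

0.414 mol/dm³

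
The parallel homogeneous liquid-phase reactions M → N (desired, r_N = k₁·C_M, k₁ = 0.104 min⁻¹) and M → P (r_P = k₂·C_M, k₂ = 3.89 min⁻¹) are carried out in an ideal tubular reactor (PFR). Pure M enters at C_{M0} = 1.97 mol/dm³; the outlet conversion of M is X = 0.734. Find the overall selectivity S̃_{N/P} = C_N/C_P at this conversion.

0.0267

C_M = C_{M0}(1−X) = 0.5240 mol/dm³.
Both paths are first order in M, so the instantaneous fraction to N is constant: dC_N/d(−C_M) = k₁/(k₁+k₂) = 0.02604.
C_N = 0.02604·(C_{M0}−C_M) = 0.02604×1.446 = 0.0377 mol/dm³.
C_P = (C_{M0}−C_M)−C_N = 1.408 mol/dm³; S̃_{N/P} = 0.03765/1.408 = 0.0267.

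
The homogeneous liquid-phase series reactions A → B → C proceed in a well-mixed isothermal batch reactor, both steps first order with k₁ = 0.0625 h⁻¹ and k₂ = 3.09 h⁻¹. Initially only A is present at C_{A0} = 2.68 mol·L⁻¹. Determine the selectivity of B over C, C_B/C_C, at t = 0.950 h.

0.467

Solving the coupled first-order balances gives C_B(t) = [k₁/(k₂−k₁)]·C_{A0}·(e^(−k₁t) − e^(−k₂t)).
e^(−k₁t) = e^(−0.0625×0.950) = e^(−0.05937) = 0.9424; e^(−k₂t) = e^(−2.935) = 0.05310.
C_B = 0.0625×2.68/(3.09−0.0625) × (0.9424−0.05310) = 0.05533×0.8892 = 0.04920 mol·L⁻¹.
C_A = C_{A0}e^(−k₁t) = 2.526 mol·L⁻¹, so C_C = C_{A0}−C_A−C_B = 0.1053 mol·L⁻¹; C_B/C_C = 0.467.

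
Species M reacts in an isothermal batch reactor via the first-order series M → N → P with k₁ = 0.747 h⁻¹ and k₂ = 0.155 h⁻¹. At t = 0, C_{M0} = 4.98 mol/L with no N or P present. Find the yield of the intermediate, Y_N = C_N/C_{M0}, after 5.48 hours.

0.519

For first-order series with pure M initially, C_N(t) = k₁C_{M0}/(k₂−k₁)·(e^(−k₁t) − e^(−k₂t)).
e^(−k₁t) = e^(−0.747×5.48) = e^(−4.094) = 0.01668; e^(−k₂t) = e^(−0.8494) = 0.4277.
C_N = 0.747×4.98/(0.155−0.747) × (0.01668−0.4277) = (-6.284)×(-0.4110) = 2.583 mol/L.
Y_N = C_N/C_{M0} = 2.583/4.98 = 0.519.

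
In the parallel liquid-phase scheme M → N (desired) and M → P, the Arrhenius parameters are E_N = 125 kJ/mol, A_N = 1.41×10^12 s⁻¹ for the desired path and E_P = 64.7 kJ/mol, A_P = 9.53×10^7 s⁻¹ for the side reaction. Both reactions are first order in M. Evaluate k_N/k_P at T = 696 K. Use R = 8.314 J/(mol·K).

0.441

With equal orders, S_{N/P} = k_N/k_P = (A_N/A_P)·exp[(E_P−E_N)/(RT)].
(E_P−E_N)/(RT) = (64.7−125)×10³/(8.314×696) = -60300/5787 = -10.42.
k_N/k_P = (1.41×10^12/9.53×10^7)·exp(-10.42) = 14795 × 2.981×10^-5 = 0.441.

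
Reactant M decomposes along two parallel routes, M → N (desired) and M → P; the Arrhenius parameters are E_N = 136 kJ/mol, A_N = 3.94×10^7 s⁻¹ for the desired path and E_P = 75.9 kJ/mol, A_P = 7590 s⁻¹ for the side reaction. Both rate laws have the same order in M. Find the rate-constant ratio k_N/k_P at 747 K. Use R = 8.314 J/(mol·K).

0.326

With equal orders, S_{N/P} = k_N/k_P = (A_N/A_P)·exp[(E_P−E_N)/(RT)].
(E_P−E_N)/(RT) = (75.9−136)×10³/(8.314×747) = -60100/6211 = -9.677.
k_N/k_P = (3.94×10^7/7590)·exp(-9.677) = 5191 × 6.271×10^-5 = 0.326.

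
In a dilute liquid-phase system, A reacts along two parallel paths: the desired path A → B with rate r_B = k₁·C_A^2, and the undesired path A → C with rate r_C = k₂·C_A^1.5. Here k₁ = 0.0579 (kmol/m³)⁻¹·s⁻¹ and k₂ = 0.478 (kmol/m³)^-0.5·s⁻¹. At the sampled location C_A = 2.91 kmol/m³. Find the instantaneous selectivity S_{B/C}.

0.207

S_{B/C} = r_B/r_C = (k₁·C_A^2)/(k₂·C_A^1.5) = (k₁/k₂)·C_A^0.5.
= (0.0579×2.910^2) / (0.478×2.910^1.5) = 0.4903/2.373 = 0.207.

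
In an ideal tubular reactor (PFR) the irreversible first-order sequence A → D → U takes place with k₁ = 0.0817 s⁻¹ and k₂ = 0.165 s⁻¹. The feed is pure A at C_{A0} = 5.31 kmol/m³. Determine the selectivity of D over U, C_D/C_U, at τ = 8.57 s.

0.974

For first-order series with pure A initially, C_D(τ) = k₁C_{A0}/(k₂−k₁)·(e^(−k₁τ) − e^(−k₂τ)).
e^(−k₁τ) = e^(−0.0817×8.57) = e^(−0.7002) = 0.4965; e^(−k₂τ) = e^(−1.414) = 0.2432.
C_D = 0.0817×5.31/(0.165−0.0817) × (0.4965−0.2432) = 5.208×0.2533 = 1.319 kmol/m³.
C_A = C_{A0}e^(−k₁τ) = 2.636 kmol/m³, so C_U = C_{A0}−C_A−C_D = 1.354 kmol/m³; C_D/C_U = 0.974.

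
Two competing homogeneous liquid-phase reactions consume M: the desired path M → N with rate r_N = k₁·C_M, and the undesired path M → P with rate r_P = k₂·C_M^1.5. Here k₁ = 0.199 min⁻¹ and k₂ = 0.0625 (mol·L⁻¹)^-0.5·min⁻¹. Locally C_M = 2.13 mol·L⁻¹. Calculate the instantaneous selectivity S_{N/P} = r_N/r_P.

S_{N/P} = r_N/r_P = (k₁·C_M)/(k₂·C_M^1.5) = (k₁/k₂)·C_M^-0.5.
= (0.199×2.130) / (0.0625×2.130^1.5) = 0.4239/0.1943 = 2.18.

2.18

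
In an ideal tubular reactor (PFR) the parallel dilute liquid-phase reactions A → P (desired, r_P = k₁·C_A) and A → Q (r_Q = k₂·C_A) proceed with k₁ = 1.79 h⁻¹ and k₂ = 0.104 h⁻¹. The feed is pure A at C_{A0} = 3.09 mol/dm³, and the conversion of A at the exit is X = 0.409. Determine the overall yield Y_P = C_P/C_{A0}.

C_A = C_{A0}(1−X) = 1.826 mol/dm³.
Both paths are first order in A, so the instantaneous fraction to P is constant: dC_P/d(−C_A) = k₁/(k₁+k₂) = 0.9451.
C_P = 0.9451·(C_{A0}−C_A) = 0.9451×1.264 = 1.19 mol/dm³.
Y_P = C_P/C_{A0} = 1.194/3.09 = 0.387.

0.387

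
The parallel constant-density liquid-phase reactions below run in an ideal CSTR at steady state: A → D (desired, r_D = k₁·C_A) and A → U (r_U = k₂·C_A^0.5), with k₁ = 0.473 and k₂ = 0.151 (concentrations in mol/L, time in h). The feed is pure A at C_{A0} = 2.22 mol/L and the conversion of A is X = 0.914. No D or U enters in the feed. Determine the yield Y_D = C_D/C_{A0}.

Exit C_A = C_{A0}(1−X) = 2.22×0.0860 = 0.1909 mol/L.
In a CSTR the entire volume is at exit conditions, so r_D = 0.473×0.1909 = 0.09031 and r_U = 0.151×0.1909^0.5 = 0.06598.
Fraction of consumed A going to D: r_D/(r_D+r_U) = 0.5778.
C_D = 0.5778·C_{A0}·X = 0.5778×2.22×0.914 = 1.17 mol/L; Y_D = C_D/C_{A0} = 0.528.

0.528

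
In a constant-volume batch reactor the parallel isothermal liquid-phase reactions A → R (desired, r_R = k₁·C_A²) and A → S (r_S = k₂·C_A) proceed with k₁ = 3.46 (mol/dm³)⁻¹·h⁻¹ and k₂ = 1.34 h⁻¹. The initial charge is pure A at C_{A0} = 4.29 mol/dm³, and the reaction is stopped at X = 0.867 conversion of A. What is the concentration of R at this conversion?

3.11 mol/dm³

C_A = C_{A0}(1−X) = 0.5706 mol/dm³.
Along a PFR/batch, dC_S/dC_A = −r_S/(r_R+r_S) = −k₂/(k₂+k₁·C_A).
Integrating from C_{A0} to C_A: C_S = (1.34/3.46)·ln[(1.34+3.46·4.29)/(1.34+3.46·0.571)] = 0.3873·ln(16.18/3.314) = 0.6141 mol/dm³.
Then C_R = (C_{A0}−C_A) − C_S = 3.719 − 0.6141 = 3.105 mol/dm³.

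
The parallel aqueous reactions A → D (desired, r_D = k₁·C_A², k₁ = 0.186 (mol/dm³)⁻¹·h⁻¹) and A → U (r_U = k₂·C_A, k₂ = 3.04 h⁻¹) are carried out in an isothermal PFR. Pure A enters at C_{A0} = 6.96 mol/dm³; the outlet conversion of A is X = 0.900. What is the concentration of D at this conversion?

C_A = C_{A0}(1−X) = 0.6960 mol/dm³.
Along a PFR/batch, dC_U/dC_A = −r_U/(r_D+r_U) = −k₂/(k₂+k₁·C_A).
Integrating from C_{A0} to C_A: C_U = (3.04/0.186)·ln[(3.04+0.186·6.96)/(3.04+0.186·0.696)] = 16.34·ln(4.335/3.169) = 5.117 mol/dm³.
Then C_D = (C_{A0}−C_A) − C_U = 6.264 − 5.117 = 1.147 mol/dm³.

1.15 mol/dm³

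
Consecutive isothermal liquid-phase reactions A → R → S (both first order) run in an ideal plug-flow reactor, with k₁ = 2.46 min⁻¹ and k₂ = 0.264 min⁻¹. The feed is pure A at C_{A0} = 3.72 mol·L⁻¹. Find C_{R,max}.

2.84 mol·L⁻¹

For a first-order series the maximum intermediate yield is C_{R,max}/C_{A0} = (k₁/k₂)^[k₂/(k₂−k₁)].
= (2.46/0.264)^(0.264/(0.264−2.46)) = (9.318)^(-0.1202) = 0.7647.
C_{R,max} = 0.7647×3.72 = 2.84 mol·L⁻¹.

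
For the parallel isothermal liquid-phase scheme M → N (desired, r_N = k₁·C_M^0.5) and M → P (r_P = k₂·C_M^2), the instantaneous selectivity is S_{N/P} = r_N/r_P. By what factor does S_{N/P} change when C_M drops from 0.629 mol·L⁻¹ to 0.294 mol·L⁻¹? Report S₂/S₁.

S_{N/P} = (k₁/k₂)·C_M^-1.5, so S₂/S₁ = (C_{M,2}/C_{M,1})^-1.5.
= (0.294/0.629)^(-1.5) = (0.4674)^(-1.5) = 3.13.

3.13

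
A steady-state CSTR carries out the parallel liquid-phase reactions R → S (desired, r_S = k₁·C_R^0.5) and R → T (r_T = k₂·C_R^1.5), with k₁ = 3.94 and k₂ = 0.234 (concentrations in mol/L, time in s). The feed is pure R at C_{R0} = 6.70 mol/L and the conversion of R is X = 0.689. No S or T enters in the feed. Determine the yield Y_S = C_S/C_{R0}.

Exit C_R = C_{R0}(1−X) = 6.70×0.311 = 2.084 mol/L.
A CSTR operates uniformly at the exit composition, giving r_S = 5.687 and r_T = 0.7038 (each k·C_R^n at C_R = 2.084).
Fraction of consumed R going to S: r_S/(r_S+r_T) = 0.8899.
C_S = 0.8899·C_{R0}·X = 0.8899×6.70×0.689 = 4.11 mol/L; Y_S = C_S/C_{R0} = 0.613.

0.613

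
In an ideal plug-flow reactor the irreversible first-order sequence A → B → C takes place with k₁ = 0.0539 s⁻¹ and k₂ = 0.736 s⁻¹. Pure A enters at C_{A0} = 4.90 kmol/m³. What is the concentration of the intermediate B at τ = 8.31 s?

0.247 kmol/m³

For first-order series with pure A initially, C_B(τ) = k₁C_{A0}/(k₂−k₁)·(e^(−k₁τ) − e^(−k₂τ)).
e^(−k₁τ) = e^(−0.0539×8.31) = e^(−0.4479) = 0.6390; e^(−k₂τ) = e^(−6.116) = 0.002207.
C_B = 0.0539×4.90/(0.736−0.0539) × (0.6390−0.002207) = 0.3872×0.6368 = 0.2466 kmol/m³.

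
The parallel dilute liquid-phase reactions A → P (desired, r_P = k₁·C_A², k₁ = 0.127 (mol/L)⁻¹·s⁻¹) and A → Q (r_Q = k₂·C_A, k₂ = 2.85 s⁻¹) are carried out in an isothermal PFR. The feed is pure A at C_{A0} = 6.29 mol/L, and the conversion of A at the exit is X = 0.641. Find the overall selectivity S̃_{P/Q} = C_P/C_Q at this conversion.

C_A = C_{A0}(1−X) = 2.258 mol/L.
Along a PFR/batch, dC_Q/dC_A = −r_Q/(r_P+r_Q) = −k₂/(k₂+k₁·C_A).
Integrating from C_{A0} to C_A: C_Q = (2.85/0.127)·ln[(2.85+0.127·6.29)/(2.85+0.127·2.26)] = 22.44·ln(3.649/3.137) = 3.393 mol/L.
Then C_P = (C_{A0}−C_A) − C_Q = 4.032 − 3.393 = 0.6386 mol/L.
S̃_{P/Q} = C_P/C_Q = 0.6386/3.393 = 0.188.

0.188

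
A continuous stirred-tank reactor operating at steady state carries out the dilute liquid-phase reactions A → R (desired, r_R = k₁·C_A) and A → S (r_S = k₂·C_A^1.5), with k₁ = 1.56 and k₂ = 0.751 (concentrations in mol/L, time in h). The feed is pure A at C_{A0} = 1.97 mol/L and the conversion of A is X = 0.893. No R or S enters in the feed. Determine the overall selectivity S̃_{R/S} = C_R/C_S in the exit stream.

4.52

Exit C_A = C_{A0}(1−X) = 1.97×0.107 = 0.2108 mol/L.
Rates in a CSTR are evaluated at the outlet concentration: r_R = 1.56×0.2108 = 0.3288, r_S = 0.751×0.2108^1.5 = 0.07268.
Overall selectivity = C_R/C_S = r_Rτ/(r_Sτ) = r_R/r_S = 4.52.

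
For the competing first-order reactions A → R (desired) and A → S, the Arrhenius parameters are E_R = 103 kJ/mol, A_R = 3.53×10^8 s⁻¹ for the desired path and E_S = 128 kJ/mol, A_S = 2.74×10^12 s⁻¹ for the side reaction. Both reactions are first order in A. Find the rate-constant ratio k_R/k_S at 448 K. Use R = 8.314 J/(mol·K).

0.106

k_R/k_S = (A_R/A_S)·exp[−(E_R−E_S)/(RT)] = (A_R/A_S)·exp[(E_S−E_R)/(RT)].
(E_S−E_R)/(RT) = (128−103)×10³/(8.314×448) = 25000/3725 = 6.712.
k_R/k_S = (3.53×10^8/2.74×10^12)·exp(6.712) = 1.288×10^-4 × 822.2 = 0.106.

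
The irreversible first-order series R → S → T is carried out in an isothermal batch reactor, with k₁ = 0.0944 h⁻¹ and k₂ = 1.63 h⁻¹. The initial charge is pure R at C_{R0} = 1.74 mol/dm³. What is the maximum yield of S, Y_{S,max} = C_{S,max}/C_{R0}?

Evaluating C_S at t_opt = ln(k₂/k₁)/(k₂−k₁) gives C_{S,max}/C_{R0} = (k₁/k₂)^[k₂/(k₂−k₁)].
= (0.0944/1.63)^(1.63/(1.63−0.0944)) = (0.05791)^(1.061) = 0.04861.

0.0486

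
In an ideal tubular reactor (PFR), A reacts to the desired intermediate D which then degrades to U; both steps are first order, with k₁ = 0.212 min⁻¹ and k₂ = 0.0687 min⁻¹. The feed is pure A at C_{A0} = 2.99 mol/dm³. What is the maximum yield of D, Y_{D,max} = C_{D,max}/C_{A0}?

0.583

For a first-order series the maximum intermediate yield is C_{D,max}/C_{A0} = (k₁/k₂)^[k₂/(k₂−k₁)].
= (0.212/0.0687)^(0.0687/(0.0687−0.212)) = (3.086)^(-0.4794) = 0.5826.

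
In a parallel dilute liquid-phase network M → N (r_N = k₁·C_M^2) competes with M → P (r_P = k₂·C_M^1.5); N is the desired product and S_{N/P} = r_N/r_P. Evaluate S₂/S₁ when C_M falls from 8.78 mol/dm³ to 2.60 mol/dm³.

S_{N/P} = (k₁/k₂)·C_M^0.5, so S₂/S₁ = (C_{M,2}/C_{M,1})^0.5.
= (2.60/8.78)^0.5 = (0.2961)^0.5 = 0.544.

0.544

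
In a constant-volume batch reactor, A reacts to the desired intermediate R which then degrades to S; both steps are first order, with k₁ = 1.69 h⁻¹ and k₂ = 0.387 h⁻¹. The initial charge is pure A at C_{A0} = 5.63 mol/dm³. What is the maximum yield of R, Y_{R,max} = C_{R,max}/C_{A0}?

At the optimum, C_{R,max}/C_{A0} = (k₁/k₂)^[k₂/(k₂−k₁)].
= (1.69/0.387)^(0.387/(0.387−1.69)) = (4.367)^(-0.2970) = 0.6455.

0.645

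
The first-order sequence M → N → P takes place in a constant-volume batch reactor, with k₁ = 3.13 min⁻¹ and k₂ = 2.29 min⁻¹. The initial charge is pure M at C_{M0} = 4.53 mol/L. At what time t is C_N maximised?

Setting dC_N/dt = 0 gives t_opt = ln(k₂/k₁)/(k₂−k₁).
= ln(2.29/3.13)/(2.29−3.13) = ln(0.7316)/-0.8400 = -0.3125/-0.8400 = 0.372 min.

0.372 min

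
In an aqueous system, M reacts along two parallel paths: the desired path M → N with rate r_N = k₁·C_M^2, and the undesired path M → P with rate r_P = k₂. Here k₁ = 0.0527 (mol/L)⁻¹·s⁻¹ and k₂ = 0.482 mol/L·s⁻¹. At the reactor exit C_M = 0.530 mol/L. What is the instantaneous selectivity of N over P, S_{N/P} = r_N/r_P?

0.0307

S_{N/P} = r_N/r_P = (k₁·C_M^2)/(k₂) = (k₁/k₂)·C_M^2.
= (0.0527×0.5300^2) / (0.482) = 0.01480/0.4820 = 0.0307.
Since the desired path is higher order in M, keeping C_M high (PFR or concentrated feed) favours N.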